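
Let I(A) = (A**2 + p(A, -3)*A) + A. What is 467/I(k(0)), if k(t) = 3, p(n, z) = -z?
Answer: 467/21 ≈ 22.238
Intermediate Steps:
I(A) = A**2 + 4*A (I(A) = (A**2 + (-1*(-3))*A) + A = (A**2 + 3*A) + A = A**2 + 4*A)
467/I(k(0)) = 467/((3*(4 + 3))) = 467/((3*7)) = 467/21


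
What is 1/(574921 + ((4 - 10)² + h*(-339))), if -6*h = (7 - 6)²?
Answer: 2/1150027 ≈ 1.7391e-6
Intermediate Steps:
h = -⅙ (h = -(7 - 6)²/6 = -⅙*1² = -⅙*1 = -⅙ ≈ -0.16667)
1/(574921 + ((4 - 10)² + h*(-339))) = 1/(574921 + ((4 - 10)² - ⅙*(-339))) = 1/(574921 + ((-6)² + 113/2)) = 1/(574921 + (36 + 113/2)) = 1/(574921 + 185/2) = 1/(1150027/2) = 2/1150027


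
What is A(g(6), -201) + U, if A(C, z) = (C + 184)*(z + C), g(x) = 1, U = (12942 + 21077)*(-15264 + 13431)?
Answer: -62393827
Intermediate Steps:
U = -62356827 (U = 34019*(-1833) = -62356827)
A(C, z) = (184 + C)*(C + z)
A(g(6), -201) + U = (1² + 184*1 + 184*(-201) + 1*(-201)) - 62356827 = (1 + 184 - 36984 - 201) - 62356827 = -37000 - 62356827 = -62393827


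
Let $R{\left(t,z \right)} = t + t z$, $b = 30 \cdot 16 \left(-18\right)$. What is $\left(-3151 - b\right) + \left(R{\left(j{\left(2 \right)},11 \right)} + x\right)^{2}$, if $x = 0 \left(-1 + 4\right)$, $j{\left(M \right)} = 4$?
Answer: $7793$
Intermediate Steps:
$b = -8640$ ($b = 480 \left(-18\right) = -8640$)
$x = 0$ ($x = 0 \cdot 3 = 0$)
$\left(-3151 - b\right) + \left(R{\left(j{\left(2 \right)},11 \right)} + x\right)^{2} = \left(-3151 - -8640\right) + \left(4 \left(1 + 11\right) + 0\right)^{2} = \left(-3151 + 8640\right) + \left(4 \cdot 12 + 0\right)^{2} = 5489 + \left(48 + 0\right)^{2} = 5489 + 48^{2} = 5489 + 2304 = 7793$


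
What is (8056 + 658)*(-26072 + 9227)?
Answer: -146787330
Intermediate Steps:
(8056 + 658)*(-26072 + 9227) = 8714*(-16845) = -146787330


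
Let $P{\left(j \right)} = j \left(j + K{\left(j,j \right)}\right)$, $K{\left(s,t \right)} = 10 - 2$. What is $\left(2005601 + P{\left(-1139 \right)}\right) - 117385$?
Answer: $3176425$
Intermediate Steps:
$K{\left(s,t \right)} = 8$ ($K{\left(s,t \right)} = 10 - 2 = 8$)
$P{\left(j \right)} = j \left(8 + j\right)$ ($P{\left(j \right)} = j \left(j + 8\right) = j \left(8 + j\right)$)
$\left(2005601 + P{\left(-1139 \right)}\right) - 117385 = \left(2005601 - 1139 \left(8 - 1139\right)\right) - 117385 = \left(2005601 - -1288209\right) - 117385 = \left(2005601 + 1288209\right) - 117385 = 3293810 - 117385 = 3176425$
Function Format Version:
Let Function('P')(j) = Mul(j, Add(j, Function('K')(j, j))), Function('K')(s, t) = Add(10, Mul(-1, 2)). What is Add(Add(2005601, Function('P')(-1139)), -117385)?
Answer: 3176425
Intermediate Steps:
Function('K')(s, t) = 8 (Function('K')(s, t) = Add(10, -2) = 8)
Function('P')(j) = Mul(j, Add(8, j)) (Function('P')(j) = Mul(j, Add(j, 8)) = Mul(j, Add(8, j)))
Add(Add(2005601, Function('P')(-1139)), -117385) = Add(Add(2005601, Mul(-1139, Add(8, -1139))), -117385) = Add(Add(2005601, Mul(-1139, -1131)), -117385) = Add(Add(2005601, 1288209), -117385) = Add(3293810, -117385) = 3176425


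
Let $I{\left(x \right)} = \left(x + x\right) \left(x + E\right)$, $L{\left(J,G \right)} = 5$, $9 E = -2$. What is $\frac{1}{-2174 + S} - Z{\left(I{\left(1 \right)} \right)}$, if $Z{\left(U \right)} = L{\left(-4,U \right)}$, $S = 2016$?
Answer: $- \frac{791}{158} \approx -5.0063$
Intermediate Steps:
$E = - \frac{2}{9}$ ($E = \frac{1}{9} \left(-2\right) = - \frac{2}{9} \approx -0.22222$)
$I{\left(x \right)} = 2 x \left(- \frac{2}{9} + x\right)$ ($I{\left(x \right)} = \left(x + x\right) \left(x - \frac{2}{9}\right) = 2 x \left(- \frac{2}{9} + x\right)$)
$Z{\left(U \right)} = 5$
$\frac{1}{-2174 + S} - Z{\left(I{\left(1 \right)} \right)} = \frac{1}{-2174 + 2016} - 5 = \frac{1}{-158} - 5 = - \frac{1}{158} - 5 = - \frac{791}{158}$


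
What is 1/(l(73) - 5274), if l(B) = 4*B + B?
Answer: -1/4909 ≈ -0.00020371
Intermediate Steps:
l(B) = 5*B
1/(l(73) - 5274) = 1/(5*73 - 5274) = 1/(365 - 5274) = 1/(-4909) = -1/4909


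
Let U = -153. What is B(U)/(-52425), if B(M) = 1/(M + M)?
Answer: 1/16042050 ≈ 6.2336e-8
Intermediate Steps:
B(M) = 1/(2*M)
B(U)/(-52425) = ((1/2)/(-153))/(-52425) = ((1/2)*(-1/153))*(-1/52425) = -1/306*(-1/52425) = 1/16042050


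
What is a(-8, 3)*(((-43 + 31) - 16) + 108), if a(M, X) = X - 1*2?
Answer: 80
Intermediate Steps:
a(M, X) = -2 + X (a(M, X) = X - 2 = -2 + X)
a(-8, 3)*(((-43 + 31) - 16) + 108) = (-2 + 3)*(((-43 + 31) - 16) + 108) = 1*((-12 - 16) + 108) = 1*(-28 + 108) = 1*80 = 80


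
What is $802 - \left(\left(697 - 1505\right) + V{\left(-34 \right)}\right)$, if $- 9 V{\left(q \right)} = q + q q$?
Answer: $\frac{5204}{3} \approx 1734.7$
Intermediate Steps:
$V{\left(q \right)} = - \frac{q}{9} - \frac{q^{2}}{9}$ ($V{\left(q \right)} = - \frac{q + q q}{9} = - \frac{q + q^{2}}{9} = - \frac{q}{9} - \frac{q^{2}}{9}$)
$802 - \left(\left(697 - 1505\right) + V{\left(-34 \right)}\right) = 802 - \left(\left(697 - 1505\right) - - \frac{34 \left(1 - 34\right)}{9}\right) = 802 - \left(-808 - \left(- \frac{34}{9}\right) \left(-33\right)\right) = 802 - \left(-808 - \frac{374}{3}\right) = 802 - - \frac{2798}{3} = 802 + \frac{2798}{3} = \frac{5204}{3}$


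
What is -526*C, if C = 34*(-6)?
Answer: 107304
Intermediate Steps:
C = -204
-526*C = -526*(-204) = 107304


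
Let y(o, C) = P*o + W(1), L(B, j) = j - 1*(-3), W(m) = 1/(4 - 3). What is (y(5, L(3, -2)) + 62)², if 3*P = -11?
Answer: 17956/9 ≈ 1995.1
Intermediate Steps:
W(m) = 1 (W(m) = 1/1 = 1)
L(B, j) = 3 + j (L(B, j) = j + 3 = 3 + j)
P = -11/3 (P = (⅓)*(-11) = -11/3 ≈ -3.6667)
y(o, C) = 1 - 11*o/3 (y(o, C) = -11*o/3 + 1 = 1 - 11*o/3)
(y(5, L(3, -2)) + 62)² = ((1 - 11/3*5) + 62)² = ((1 - 55/3) + 62)² = (-52/3 + 62)² = (134/3)² = 17956/9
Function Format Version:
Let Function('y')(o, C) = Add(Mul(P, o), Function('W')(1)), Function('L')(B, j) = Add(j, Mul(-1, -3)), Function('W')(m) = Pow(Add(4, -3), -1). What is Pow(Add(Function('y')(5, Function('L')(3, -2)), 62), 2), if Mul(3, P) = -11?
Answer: Rational(17956, 9) ≈ 1995.1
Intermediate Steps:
Function('W')(m) = 1 (Function('W')(m) = Pow(1, -1) = 1)
Function('L')(B, j) = Add(3, j) (Function('L')(B, j) = Add(j, 3) = Add(3, j))
P = Rational(-11, 3) (P = Mul(Rational(1, 3), -11) = Rational(-11, 3) ≈ -3.6667)
Function('y')(o, C) = Add(1, Mul(Rational(-11, 3), o)) (Function('y')(o, C) = Add(Mul(Rational(-11, 3), o), 1) = Add(1, Mul(Rational(-11, 3), o)))
Pow(Add(Function('y')(5, Function('L')(3, -2)), 62), 2) = Pow(Add(Add(1, Mul(Rational(-11, 3), 5)), 62), 2) = Pow(Add(Add(1, Rational(-55, 3)), 62), 2) = Pow(Add(Rational(-52, 3), 62), 2) = Pow(Rational(134, 3), 2) = Rational(17956, 9)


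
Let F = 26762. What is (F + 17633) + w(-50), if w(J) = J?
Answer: 44345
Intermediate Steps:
(F + 17633) + w(-50) = (26762 + 17633) - 50 = 44395 - 50 = 44345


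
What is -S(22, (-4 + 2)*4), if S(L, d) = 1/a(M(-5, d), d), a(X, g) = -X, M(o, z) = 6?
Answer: ⅙ ≈ 0.16667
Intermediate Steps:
S(L, d) = -⅙ (S(L, d) = 1/(-1*6) = 1/(-6) = -⅙)
-S(22, (-4 + 2)*4) = -1*(-⅙) = ⅙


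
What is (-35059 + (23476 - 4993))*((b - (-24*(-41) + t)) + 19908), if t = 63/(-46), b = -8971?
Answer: -3795083488/23 ≈ -1.6500e+8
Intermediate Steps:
t = -63/46 (t = 63*(-1/46) = -63/46 ≈ -1.3696)
(-35059 + (23476 - 4993))*((b - (-24*(-41) + t)) + 19908) = (-35059 + (23476 - 4993))*((-8971 - (-24*(-41) - 63/46)) + 19908) = (-35059 + 18483)*((-8971 - (984 - 63/46)) + 19908) = -16576*((-8971 - 1*45201/46) + 19908) = -16576*((-8971 - 45201/46) + 19908) = -16576*(-457867/46 + 19908) = -16576*457901/46 = -3795083488/23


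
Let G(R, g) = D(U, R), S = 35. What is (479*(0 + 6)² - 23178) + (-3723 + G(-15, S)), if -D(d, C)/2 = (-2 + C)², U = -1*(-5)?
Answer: -10235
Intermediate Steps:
U = 5
D(d, C) = -2*(-2 + C)²
G(R, g) = -2*(-2 + R)²
(479*(0 + 6)² - 23178) + (-3723 + G(-15, S)) = (479*(0 + 6)² - 23178) + (-3723 - 2*(-2 - 15)²) = (479*6² - 23178) + (-3723 - 2*(-17)²) = (479*36 - 23178) + (-3723 - 2*289) = (17244 - 23178) + (-3723 - 578) = -5934 - 4301 = -10235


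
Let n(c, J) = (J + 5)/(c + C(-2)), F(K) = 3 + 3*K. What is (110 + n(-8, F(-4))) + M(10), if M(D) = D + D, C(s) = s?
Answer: 652/5 ≈ 130.40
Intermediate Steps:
M(D) = 2*D
n(c, J) = (5 + J)/(-2 + c) (n(c, J) = (J + 5)/(c - 2) = (5 + J)/(-2 + c))
(110 + n(-8, F(-4))) + M(10) = (110 + (5 + (3 + 3*(-4)))/(-2 - 8)) + 2*10 = (110 + (5 + (3 - 12))/(-10)) + 20 = (110 - (5 - 9)/10) + 20 = (110 - ⅒*(-4)) + 20 = (110 + ⅖) + 20 = 552/5 + 20 = 652/5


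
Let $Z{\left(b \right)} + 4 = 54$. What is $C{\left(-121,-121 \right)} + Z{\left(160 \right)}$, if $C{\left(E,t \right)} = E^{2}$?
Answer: $14691$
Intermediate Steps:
$Z{\left(b \right)} = 50$ ($Z{\left(b \right)} = -4 + 54 = 50$)
$C{\left(-121,-121 \right)} + Z{\left(160 \right)} = \left(-121\right)^{2} + 50 = 14641 + 50 = 14691$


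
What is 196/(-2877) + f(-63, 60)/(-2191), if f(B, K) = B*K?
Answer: 213176/128643 ≈ 1.6571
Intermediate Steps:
196/(-2877) + f(-63, 60)/(-2191) = 196/(-2877) - 63*60/(-2191) = 196*(-1/2877) - 3780*(-1/2191) = -28/411 + 540/313 = 213176/128643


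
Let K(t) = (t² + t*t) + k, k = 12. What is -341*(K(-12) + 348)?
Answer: -220968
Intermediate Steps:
K(t) = 12 + 2*t² (K(t) = (t² + t*t) + 12 = (t² + t²) + 12 = 2*t² + 12 = 12 + 2*t²)
-341*(K(-12) + 348) = -341*((12 + 2*(-12)²) + 348) = -341*((12 + 2*144) + 348) = -341*((12 + 288) + 348) = -341*(300 + 348) = -341*648 = -220968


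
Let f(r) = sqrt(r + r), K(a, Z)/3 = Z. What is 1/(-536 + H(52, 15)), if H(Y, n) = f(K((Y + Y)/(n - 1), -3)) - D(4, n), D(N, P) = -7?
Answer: -529/279859 - 3*I*sqrt(2)/279859 ≈ -0.0018902 - 1.516e-5*I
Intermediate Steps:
K(a, Z) = 3*Z
f(r) = sqrt(2)*sqrt(r) (f(r) = sqrt(2*r) = sqrt(2)*sqrt(r))
H(Y, n) = 7 + 3*I*sqrt(2) (H(Y, n) = sqrt(2)*sqrt(3*(-3)) - 1*(-7) = sqrt(2)*sqrt(-9) + 7 = sqrt(2)*(3*I) + 7 = 3*I*sqrt(2) + 7 = 7 + 3*I*sqrt(2))
1/(-536 + H(52, 15)) = 1/(-536 + (7 + 3*I*sqrt(2))) = 1/(-529 + 3*I*sqrt(2))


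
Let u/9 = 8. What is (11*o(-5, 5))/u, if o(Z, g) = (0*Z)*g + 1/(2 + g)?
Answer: 11/504 ≈ 0.021825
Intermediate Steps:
u = 72 (u = 9*8 = 72)
o(Z, g) = 1/(2 + g) (o(Z, g) = 0*g + 1/(2 + g) = 0 + 1/(2 + g) = 1/(2 + g))
(11*o(-5, 5))/u = (11/(2 + 5))/72 = (11/7)*(1/72) = 11/504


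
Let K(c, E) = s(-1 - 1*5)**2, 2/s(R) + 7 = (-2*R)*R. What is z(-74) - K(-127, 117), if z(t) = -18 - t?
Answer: 349492/6241 ≈ 55.999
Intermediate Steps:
s(R) = 2/(-7 - 2*R**2) (s(R) = 2/(-7 + (-2*R)*R) = 2/(-7 - 2*R**2))
K(c, E) = 4/6241 (K(c, E) = (-2/(7 + 2*(-1 - 1*5)**2))**2 = (-2/(7 + 2*(-1 - 5)**2))**2 = (-2/(7 + 2*(-6)**2))**2 = (-2/(7 + 2*36))**2 = (-2/(7 + 72))**2 = (-2/79)**2 = 4/6241)
z(-74) - K(-127, 117) = (-18 - 1*(-74)) - 1*4/6241 = (-18 + 74) - 4/6241 = 56 - 4/6241 = 349492/6241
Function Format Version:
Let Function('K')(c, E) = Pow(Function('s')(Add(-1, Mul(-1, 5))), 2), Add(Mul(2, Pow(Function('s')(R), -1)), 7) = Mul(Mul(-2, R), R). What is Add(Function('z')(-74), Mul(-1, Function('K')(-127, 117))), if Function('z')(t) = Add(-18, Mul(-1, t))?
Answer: Rational(349492, 6241) ≈ 55.999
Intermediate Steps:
Function('s')(R) = Mul(2, Pow(Add(-7, Mul(-2, Pow(R, 2))), -1)) (Function('s')(R) = Mul(2, Pow(Add(-7, Mul(Mul(-2, R), R)), -1)) = Mul(2, Pow(Add(-7, Mul(-2, Pow(R, 2))), -1)))
Function('K')(c, E) = Rational(4, 6241) (Function('K')(c, E) = Pow(Mul(-2, Pow(Add(7, Mul(2, Pow(Add(-1, Mul(-1, 5)), 2))), -1)), 2) = Pow(Mul(-2, Pow(Add(7, Mul(2, Pow(Add(-1, -5), 2))), -1)), 2) = Pow(Mul(-2, Pow(Add(7, Mul(2, Pow(-6, 2))), -1)), 2) = Pow(Mul(-2, Pow(Add(7, Mul(2, 36)), -1)), 2) = Pow(Mul(-2, Pow(Add(7, 72), -1)), 2) = Pow(Mul(-2, Pow(79, -1)), 2) = Pow(Mul(-2, Rational(1, 79)), 2) = Pow(Rational(-2, 79), 2) = Rational(4, 6241))
Add(Function('z')(-74), Mul(-1, Function('K')(-127, 117))) = Add(Add(-18, Mul(-1, -74)), Mul(-1, Rational(4, 6241))) = Add(Add(-18, 74), Rational(-4, 6241)) = Add(56, Rational(-4, 6241)) = Rational(349492, 6241)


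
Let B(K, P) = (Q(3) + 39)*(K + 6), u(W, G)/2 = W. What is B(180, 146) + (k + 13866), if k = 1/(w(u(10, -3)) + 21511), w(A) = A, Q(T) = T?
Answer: 466749019/21531 ≈ 21678.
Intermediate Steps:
u(W, G) = 2*W
k = 1/21531 (k = 1/(2*10 + 21511) = 1/(20 + 21511) = 1/21531 ≈ 4.6445e-5)
B(K, P) = 252 + 42*K (B(K, P) = (3 + 39)*(K + 6) = 42*(6 + K) = 252 + 42*K)
B(180, 146) + (k + 13866) = (252 + 42*180) + (1/21531 + 13866) = (252 + 7560) + 298548847/21531 = 7812 + 298548847/21531 = 466749019/21531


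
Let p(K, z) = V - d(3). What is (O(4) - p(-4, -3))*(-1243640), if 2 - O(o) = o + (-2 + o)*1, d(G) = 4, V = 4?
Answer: 4974560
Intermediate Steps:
O(o) = 4 - 2*o (O(o) = 2 - (o + (-2 + o)*1) = 2 - (o + (-2 + o)) = 2 - (-2 + 2*o) = 2 + (2 - 2*o) = 4 - 2*o)
p(K, z) = 0 (p(K, z) = 4 - 1*4 = 4 - 4 = 0)
(O(4) - p(-4, -3))*(-1243640) = ((4 - 2*4) - 1*0)*(-1243640) = ((4 - 8) + 0)*(-1243640) = (-4 + 0)*(-1243640) = -4*(-1243640) = 4974560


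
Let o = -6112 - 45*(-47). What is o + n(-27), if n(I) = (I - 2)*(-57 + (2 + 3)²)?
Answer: -3069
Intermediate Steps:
n(I) = 64 - 32*I (n(I) = (-2 + I)*(-57 + 5²) = (-2 + I)*(-57 + 25) = (-2 + I)*(-32) = 64 - 32*I)
o = -3997 (o = -6112 - 1*(-2115) = -6112 + 2115 = -3997)
o + n(-27) = -3997 + (64 - 32*(-27)) = -3997 + (64 + 864) = -3997 + 928 = -3069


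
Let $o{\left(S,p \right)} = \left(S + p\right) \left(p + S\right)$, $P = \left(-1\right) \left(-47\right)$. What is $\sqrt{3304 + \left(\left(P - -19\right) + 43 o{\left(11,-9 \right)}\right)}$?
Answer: $\sqrt{3542} \approx 59.515$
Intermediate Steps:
$P = 47$
$o{\left(S,p \right)} = \left(S + p\right)^{2}$ ($o{\left(S,p \right)} = \left(S + p\right) \left(S + p\right) = \left(S + p\right)^{2}$)
$\sqrt{3304 + \left(\left(P - -19\right) + 43 o{\left(11,-9 \right)}\right)} = \sqrt{3304 + \left(\left(47 - -19\right) + 43 \left(11 - 9\right)^{2}\right)} = \sqrt{3304 + \left(\left(47 + \left(-6 + 25\right)\right) + 43 \cdot 2^{2}\right)} = \sqrt{3304 + \left(\left(47 + 19\right) + 43 \cdot 4\right)} = \sqrt{3304 + \left(66 + 172\right)} = \sqrt{3304 + 238} = \sqrt{3542}$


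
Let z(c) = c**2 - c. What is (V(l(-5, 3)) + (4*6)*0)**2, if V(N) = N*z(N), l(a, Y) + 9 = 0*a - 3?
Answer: 3504384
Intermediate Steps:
l(a, Y) = -12 (l(a, Y) = -9 + (0*a - 3) = -9 + (0 - 3) = -9 - 3 = -12)
V(N) = N**2*(-1 + N) (V(N) = N*(N*(-1 + N)) = N**2*(-1 + N))
(V(l(-5, 3)) + (4*6)*0)**2 = ((-12)**2*(-1 - 12) + (4*6)*0)**2 = (144*(-13) + 24*0)**2 = (-1872 + 0)**2 = (-1872)**2 = 3504384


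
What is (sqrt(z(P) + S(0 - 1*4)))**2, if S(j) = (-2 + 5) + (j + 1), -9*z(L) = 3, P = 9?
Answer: -1/3 ≈ -0.33333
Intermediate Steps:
z(L) = -1/3 (z(L) = -1/9*3 = -1/3)
S(j) = 4 + j (S(j) = 3 + (1 + j) = 4 + j)
(sqrt(z(P) + S(0 - 1*4)))**2 = (sqrt(-1/3 + (4 + (0 - 1*4))))**2 = (sqrt(-1/3 + (4 + (0 - 4))))**2 = (sqrt(-1/3 + (4 - 4)))**2 = (sqrt(-1/3 + 0))**2 = (sqrt(-1/3))**2 = (I*sqrt(3)/3)**2 = -1/3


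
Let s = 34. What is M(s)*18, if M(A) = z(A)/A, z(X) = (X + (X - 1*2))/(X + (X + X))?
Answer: 99/289 ≈ 0.34256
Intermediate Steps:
z(X) = (-2 + 2*X)/(3*X) (z(X) = (X + (X - 2))/(X + 2*X) = (X + (-2 + X))/((3*X)) = (-2 + 2*X)*(1/(3*X)) = (-2 + 2*X)/(3*X))
M(A) = 2*(-1 + A)/(3*A²) (M(A) = (2*(-1 + A)/(3*A))/A = 2*(-1 + A)/(3*A²))
M(s)*18 = ((⅔)*(-1 + 34)/34²)*18 = ((⅔)*(1/1156)*33)*18 = (11/578)*18 = 99/289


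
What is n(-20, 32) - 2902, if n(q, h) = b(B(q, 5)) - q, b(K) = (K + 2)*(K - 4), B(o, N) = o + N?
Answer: -2635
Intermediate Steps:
B(o, N) = N + o
b(K) = (-4 + K)*(2 + K) (b(K) = (2 + K)*(-4 + K) = (-4 + K)*(2 + K))
n(q, h) = -18 + (5 + q)² - 3*q (n(q, h) = (-8 + (5 + q)² - 2*(5 + q)) - q = (-8 + (5 + q)² + (-10 - 2*q)) - q = (-18 + (5 + q)² - 2*q) - q = -18 + (5 + q)² - 3*q)
n(-20, 32) - 2902 = (7 + (-20)² + 7*(-20)) - 2902 = (7 + 400 - 140) - 2902 = 267 - 2902 = -2635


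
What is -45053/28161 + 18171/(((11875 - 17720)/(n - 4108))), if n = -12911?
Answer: 1244084178472/23514435 ≈ 52907.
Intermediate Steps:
-45053/28161 + 18171/(((11875 - 17720)/(n - 4108))) = -45053/28161 + 18171/(((11875 - 17720)/(-12911 - 4108))) = -45053*1/28161 + 18171/((-5845/(-17019))) = -45053/28161 + 18171/((-5845*(-1/17019))) = -45053/28161 + 18171/(5845/17019) = -45053/28161 + 18171*(17019/5845) = -45053/28161 + 309252249/5845 = 1244084178472/23514435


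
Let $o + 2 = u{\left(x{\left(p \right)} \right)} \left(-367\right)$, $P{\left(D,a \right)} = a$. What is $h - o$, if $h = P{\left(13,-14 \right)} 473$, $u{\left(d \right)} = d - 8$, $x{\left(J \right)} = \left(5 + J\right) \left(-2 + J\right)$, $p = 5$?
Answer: $1454$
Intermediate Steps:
$x{\left(J \right)} = \left(-2 + J\right) \left(5 + J\right)$
$u{\left(d \right)} = -8 + d$
$h = -6622$ ($h = \left(-14\right) 473 = -6622$)
$o = -8076$ ($o = -2 + \left(-8 + \left(-10 + 5^{2} + 3 \cdot 5\right)\right) \left(-367\right) = -2 + \left(-8 + \left(-10 + 25 + 15\right)\right) \left(-367\right) = -2 + \left(-8 + 30\right) \left(-367\right) = -2 + 22 \left(-367\right) = -2 - 8074 = -8076$)
$h - o = -6622 - -8076 = -6622 + 8076 = 1454$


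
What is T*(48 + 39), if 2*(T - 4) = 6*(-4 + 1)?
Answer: -435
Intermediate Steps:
T = -5 (T = 4 + (6*(-4 + 1))/2 = 4 + (6*(-3))/2 = 4 + (1/2)*(-18) = 4 - 9 = -5)
T*(48 + 39) = -5*(48 + 39) = -5*87 = -435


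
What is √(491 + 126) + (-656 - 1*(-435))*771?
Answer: -170391 + √617 ≈ -1.7037e+5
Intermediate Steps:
√(491 + 126) + (-656 - 1*(-435))*771 = √617 + (-656 + 435)*771 = √617 - 221*771 = √617 - 170391 = -170391 + √617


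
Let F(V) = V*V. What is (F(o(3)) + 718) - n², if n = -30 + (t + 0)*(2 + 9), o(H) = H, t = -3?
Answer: -3242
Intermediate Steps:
F(V) = V²
n = -63 (n = -30 + (-3 + 0)*(2 + 9) = -30 - 3*11 = -30 - 33 = -63)
(F(o(3)) + 718) - n² = (3² + 718) - 1*(-63)² = (9 + 718) - 1*3969 = 727 - 3969 = -3242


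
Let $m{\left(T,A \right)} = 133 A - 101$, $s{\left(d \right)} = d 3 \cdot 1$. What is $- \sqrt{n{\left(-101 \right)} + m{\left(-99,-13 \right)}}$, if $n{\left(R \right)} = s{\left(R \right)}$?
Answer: $- 3 i \sqrt{237} \approx - 46.184 i$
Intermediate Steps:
$s{\left(d \right)} = 3 d$ ($s{\left(d \right)} = 3 d 1 = 3 d$)
$n{\left(R \right)} = 3 R$
$m{\left(T,A \right)} = -101 + 133 A$
$- \sqrt{n{\left(-101 \right)} + m{\left(-99,-13 \right)}} = - \sqrt{3 \left(-101\right) + \left(-101 + 133 \left(-13\right)\right)} = - \sqrt{-303 - 1830} = - \sqrt{-2133} = - 3 i \sqrt{237}$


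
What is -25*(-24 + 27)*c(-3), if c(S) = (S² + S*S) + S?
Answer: -1125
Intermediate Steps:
c(S) = S + 2*S² (c(S) = (S² + S²) + S = 2*S² + S = S + 2*S²)
-25*(-24 + 27)*c(-3) = -25*(-24 + 27)*(-3*(1 + 2*(-3))) = -75*(-3*(1 - 6)) = -75*(-3*(-5)) = -75*15 = -25*45 = -1125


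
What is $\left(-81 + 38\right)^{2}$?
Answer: $1849$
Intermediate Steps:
$\left(-81 + 38\right)^{2} = \left(-43\right)^{2} = 1849$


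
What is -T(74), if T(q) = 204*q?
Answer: -15096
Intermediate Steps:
-T(74) = -204*74 = -1*15096 = -15096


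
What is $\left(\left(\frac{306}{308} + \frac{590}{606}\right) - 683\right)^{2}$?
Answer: $\frac{1009863973619449}{2177342244} \approx 4.6381 \cdot 10^{5}$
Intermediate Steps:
$\left(\left(\frac{306}{308} + \frac{590}{606}\right) - 683\right)^{2} = \left(\left(306 \cdot \frac{1}{308} + 590 \cdot \frac{1}{606}\right) - 683\right)^{2} = \left(\left(\frac{153}{154} + \frac{295}{303}\right) - 683\right)^{2} = \left(\frac{91789}{46662} - 683\right)^{2} = \left(- \frac{31778357}{46662}\right)^{2} = \frac{1009863973619449}{2177342244}$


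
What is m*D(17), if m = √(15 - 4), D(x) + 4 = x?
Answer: 13*√11 ≈ 43.116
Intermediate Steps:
D(x) = -4 + x
m = √11 ≈ 3.3166
m*D(17) = √11*(-4 + 17) = √11*13 = 13*√11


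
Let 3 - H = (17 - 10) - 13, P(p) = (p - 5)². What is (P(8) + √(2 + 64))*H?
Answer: 81 + 9*√66 ≈ 154.12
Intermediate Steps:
P(p) = (-5 + p)²
H = 9 (H = 3 - ((17 - 10) - 13) = 3 - (7 - 13) = 3 - 1*(-6) = 3 + 6 = 9)
(P(8) + √(2 + 64))*H = ((-5 + 8)² + √(2 + 64))*9 = (3² + √66)*9 = (9 + √66)*9 = 81 + 9*√66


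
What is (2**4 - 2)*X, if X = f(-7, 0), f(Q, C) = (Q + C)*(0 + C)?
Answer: 0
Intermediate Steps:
f(Q, C) = C*(C + Q) (f(Q, C) = (C + Q)*C = C*(C + Q))
X = 0 (X = 0*(0 - 7) = 0*(-7) = 0)
(2**4 - 2)*X = (2**4 - 2)*0 = (16 - 2)*0 = 14*0 = 0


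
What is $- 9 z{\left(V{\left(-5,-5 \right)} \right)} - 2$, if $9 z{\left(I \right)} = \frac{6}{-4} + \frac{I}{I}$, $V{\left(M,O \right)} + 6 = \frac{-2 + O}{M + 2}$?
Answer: $- \frac{3}{2} \approx -1.5$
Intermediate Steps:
$V{\left(M,O \right)} = -6 + \frac{-2 + O}{2 + M}$ ($V{\left(M,O \right)} = -6 + \frac{-2 + O}{M + 2} = -6 + \frac{-2 + O}{2 + M}$)
$z{\left(I \right)} = - \frac{1}{18}$ ($z{\left(I \right)} = \frac{\frac{6}{-4} + \frac{I}{I}}{9} = \frac{6 \left(- \frac{1}{4}\right) + 1}{9} = \frac{- \frac{3}{2} + 1}{9} = \frac{1}{9} \left(- \frac{1}{2}\right) = - \frac{1}{18}$)
$- 9 z{\left(V{\left(-5,-5 \right)} \right)} - 2 = \left(-9\right) \left(- \frac{1}{18}\right) - 2 = \frac{1}{2} - 2 = - \frac{3}{2}$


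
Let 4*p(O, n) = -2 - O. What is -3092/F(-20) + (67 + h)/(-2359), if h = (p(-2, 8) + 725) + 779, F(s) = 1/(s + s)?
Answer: 291759549/2359 ≈ 1.2368e+5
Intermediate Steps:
F(s) = 1/(2*s)
p(O, n) = -½ - O/4 (p(O, n) = (-2 - O)/4 = -½ - O/4)
h = 1504 (h = ((-½ - ¼*(-2)) + 725) + 779 = ((-½ + ½) + 725) + 779 = (0 + 725) + 779 = 725 + 779 = 1504)
-3092/F(-20) + (67 + h)/(-2359) = -3092/((½)/(-20)) + (67 + 1504)/(-2359) = -3092/((½)*(-1/20)) + 1571*(-1/2359) = -3092/(-1/40) - 1571/2359 = -3092*(-40) - 1571/2359 = 123680 - 1571/2359 = 291759549/2359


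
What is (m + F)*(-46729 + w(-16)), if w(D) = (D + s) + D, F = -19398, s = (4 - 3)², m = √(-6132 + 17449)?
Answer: 907050480 - 46760*√11317 ≈ 9.0208e+8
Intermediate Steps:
m = √11317 ≈ 106.38
s = 1 (s = 1² = 1)
w(D) = 1 + 2*D (w(D) = (D + 1) + D = (1 + D) + D = 1 + 2*D)
(m + F)*(-46729 + w(-16)) = (√11317 - 19398)*(-46729 + (1 + 2*(-16))) = (-19398 + √11317)*(-46729 + (1 - 32)) = (-19398 + √11317)*(-46729 - 31) = (-19398 + √11317)*(-46760) = 907050480 - 46760*√11317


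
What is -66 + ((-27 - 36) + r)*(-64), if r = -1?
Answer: 4030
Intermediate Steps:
-66 + ((-27 - 36) + r)*(-64) = -66 + ((-27 - 36) - 1)*(-64) = -66 + (-63 - 1)*(-64) = -66 - 64*(-64) = -66 + 4096 = 4030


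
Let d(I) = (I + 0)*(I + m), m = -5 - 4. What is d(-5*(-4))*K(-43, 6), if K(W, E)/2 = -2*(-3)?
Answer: 2640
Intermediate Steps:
K(W, E) = 12 (K(W, E) = 2*(-2*(-3)) = 2*6 = 12)
m = -9
d(I) = I*(-9 + I) (d(I) = (I + 0)*(I - 9) = I*(-9 + I))
d(-5*(-4))*K(-43, 6) = ((-5*(-4))*(-9 - 5*(-4)))*12 = (20*(-9 + 20))*12 = (20*11)*12 = 220*12 = 2640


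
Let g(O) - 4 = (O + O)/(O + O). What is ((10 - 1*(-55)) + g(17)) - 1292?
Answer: -1222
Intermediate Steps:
g(O) = 5 (g(O) = 4 + (O + O)/(O + O) = 4 + (2*O)/((2*O)) = 4 + (2*O)*(1/(2*O)) = 4 + 1 = 5)
((10 - 1*(-55)) + g(17)) - 1292 = ((10 - 1*(-55)) + 5) - 1292 = ((10 + 55) + 5) - 1292 = (65 + 5) - 1292 = 70 - 1292 = -1222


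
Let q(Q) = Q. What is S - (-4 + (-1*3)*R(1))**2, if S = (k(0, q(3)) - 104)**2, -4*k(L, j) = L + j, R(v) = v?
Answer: 174777/16 ≈ 10924.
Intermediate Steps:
k(L, j) = -L/4 - j/4 (k(L, j) = -(L + j)/4 = -L/4 - j/4)
S = 175561/16 (S = ((-1/4*0 - 1/4*3) - 104)**2 = ((0 - 3/4) - 104)**2 = (-3/4 - 104)**2 = (-419/4)**2 = 175561/16 ≈ 10973.)
S - (-4 + (-1*3)*R(1))**2 = 175561/16 - (-4 - 1*3*1)**2 = 175561/16 - (-4 - 3*1)**2 = 175561/16 - (-4 - 3)**2 = 175561/16 - 1*(-7)**2 = 175561/16 - 1*49 = 175561/16 - 49 = 174777/16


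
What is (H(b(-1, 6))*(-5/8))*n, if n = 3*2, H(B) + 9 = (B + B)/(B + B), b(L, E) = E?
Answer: 30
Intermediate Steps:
H(B) = -8 (H(B) = -9 + (B + B)/(B + B) = -9 + (2*B)/((2*B)) = -9 + (2*B)*(1/(2*B)) = -9 + 1 = -8)
n = 6
(H(b(-1, 6))*(-5/8))*n = -(-40)/8*6 = -8*(-5/8)*6 = 5*6 = 30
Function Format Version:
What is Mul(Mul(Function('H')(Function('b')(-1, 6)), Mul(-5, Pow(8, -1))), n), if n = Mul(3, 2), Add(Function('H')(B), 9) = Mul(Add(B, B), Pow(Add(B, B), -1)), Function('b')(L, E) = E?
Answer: 30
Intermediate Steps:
Function('H')(B) = -8 (Function('H')(B) = Add(-9, Mul(Add(B, B), Pow(Add(B, B), -1))) = Add(-9, Mul(Mul(2, B), Pow(Mul(2, B), -1))) = Add(-9, Mul(Mul(2, B), Mul(Rational(1, 2), Pow(B, -1)))) = Add(-9, 1) = -8)
n = 6
Mul(Mul(Function('H')(Function('b')(-1, 6)), Mul(-5, Pow(8, -1))), n) = Mul(Mul(-8, Mul(-5, Pow(8, -1))), 6) = Mul(Mul(-8, Mul(-5, Rational(1, 8))), 6) = Mul(Mul(-8, Rational(-5, 8)), 6) = Mul(5, 6) = 30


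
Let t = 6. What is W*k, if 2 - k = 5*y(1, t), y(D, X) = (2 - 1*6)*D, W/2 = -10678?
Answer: -469832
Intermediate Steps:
W = -21356 (W = 2*(-10678) = -21356)
y(D, X) = -4*D (y(D, X) = (2 - 6)*D = -4*D)
k = 22 (k = 2 - 5*(-4*1) = 2 - 5*(-4) = 2 - 1*(-20) = 2 + 20 = 22)
W*k = -21356*22 = -469832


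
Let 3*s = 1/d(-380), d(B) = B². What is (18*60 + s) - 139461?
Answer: -59946649199/433200 ≈ -1.3838e+5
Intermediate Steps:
s = 1/433200 (s = 1/(3*((-380)²)) = (⅓)/144400 = (⅓)*(1/144400) = 1/433200 ≈ 2.3084e-6)
(18*60 + s) - 139461 = (18*60 + 1/433200) - 139461 = (1080 + 1/433200) - 139461 = 467856001/433200 - 139461 = -59946649199/433200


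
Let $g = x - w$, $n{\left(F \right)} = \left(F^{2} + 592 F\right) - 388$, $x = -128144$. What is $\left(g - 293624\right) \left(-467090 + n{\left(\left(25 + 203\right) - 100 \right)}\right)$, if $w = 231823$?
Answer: $245304466938$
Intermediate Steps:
$n{\left(F \right)} = -388 + F^{2} + 592 F$
$g = -359967$ ($g = -128144 - 231823 = -359967$)
$\left(g - 293624\right) \left(-467090 + n{\left(\left(25 + 203\right) - 100 \right)}\right) = \left(-359967 - 293624\right) \left(-467090 + \left(-388 + \left(\left(25 + 203\right) - 100\right)^{2} + 592 \left(\left(25 + 203\right) - 100\right)\right)\right) = - 653591 \left(-467090 + \left(-388 + \left(228 - 100\right)^{2} + 592 \left(228 - 100\right)\right)\right) = - 653591 \left(-467090 + \left(-388 + 128^{2} + 592 \cdot 128\right)\right) = - 653591 \left(-467090 + \left(-388 + 16384 + 75776\right)\right) = - 653591 \left(-467090 + 91772\right) = \left(-653591\right) \left(-375318\right) = 245304466938$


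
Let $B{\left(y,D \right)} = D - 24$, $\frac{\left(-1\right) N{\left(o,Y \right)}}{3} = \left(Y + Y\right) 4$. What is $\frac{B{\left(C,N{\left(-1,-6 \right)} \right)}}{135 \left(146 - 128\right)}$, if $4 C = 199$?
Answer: $\frac{4}{81} \approx 0.049383$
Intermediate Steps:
$C = \frac{199}{4}$ ($C = \frac{1}{4} \cdot 199 = \frac{199}{4} \approx 49.75$)
$N{\left(o,Y \right)} = - 24 Y$ ($N{\left(o,Y \right)} = - 3 \left(Y + Y\right) 4 = - 3 \cdot 2 Y 4 = - 3 \cdot 8 Y = - 24 Y$)
$B{\left(y,D \right)} = -24 + D$
$\frac{B{\left(C,N{\left(-1,-6 \right)} \right)}}{135 \left(146 - 128\right)} = \frac{-24 - -144}{135 \left(146 - 128\right)} = \frac{-24 + 144}{135 \cdot 18} = \frac{120}{2430} = 120 \cdot \frac{1}{2430} = \frac{4}{81}$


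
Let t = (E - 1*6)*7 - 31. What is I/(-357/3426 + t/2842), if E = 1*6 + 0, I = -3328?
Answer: 337538656/11675 ≈ 28911.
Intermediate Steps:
E = 6 (E = 6 + 0 = 6)
t = -31 (t = (6 - 1*6)*7 - 31 = (6 - 6)*7 - 31 = 0*7 - 31 = 0 - 31 = -31)
I/(-357/3426 + t/2842) = -3328/(-357/3426 - 31/2842) = -3328/(-357*1/3426 - 31*1/2842) = -3328/(-119/1142 - 31/2842) = -3328/(-93400/811391) = -3328*(-811391/93400) = 337538656/11675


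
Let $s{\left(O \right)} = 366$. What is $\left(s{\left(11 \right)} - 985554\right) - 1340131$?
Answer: $-2325319$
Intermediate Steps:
$\left(s{\left(11 \right)} - 985554\right) - 1340131 = \left(366 - 985554\right) - 1340131 = -985188 - 1340131 = -2325319$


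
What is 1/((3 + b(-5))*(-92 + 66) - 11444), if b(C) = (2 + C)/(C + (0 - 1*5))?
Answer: -5/57649 ≈ -8.6732e-5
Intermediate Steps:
b(C) = (2 + C)/(-5 + C) (b(C) = (2 + C)/(C + (0 - 5)) = (2 + C)/(C - 5) = (2 + C)/(-5 + C))
1/((3 + b(-5))*(-92 + 66) - 11444) = 1/((3 + (2 - 5)/(-5 - 5))*(-92 + 66) - 11444) = 1/((3 - 3/(-10))*(-26) - 11444) = 1/((3 - ⅒*(-3))*(-26) - 11444) = 1/((3 + 3/10)*(-26) - 11444) = 1/((33/10)*(-26) - 11444) = 1/(-429/5 - 11444) = 1/(-57649/5) = -5/57649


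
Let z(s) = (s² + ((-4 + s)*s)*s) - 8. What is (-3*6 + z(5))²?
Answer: 576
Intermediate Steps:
z(s) = -8 + s² + s²*(-4 + s) (z(s) = (s² + (s*(-4 + s))*s) - 8 = (s² + s²*(-4 + s)) - 8 = -8 + s² + s²*(-4 + s))
(-3*6 + z(5))² = (-3*6 + (-8 + 5³ - 3*5²))² = (-18 + (-8 + 125 - 3*25))² = (-18 + (-8 + 125 - 75))² = (-18 + 42)² = 24² = 576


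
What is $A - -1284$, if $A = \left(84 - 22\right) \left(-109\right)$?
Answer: $-5474$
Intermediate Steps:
$A = -6758$ ($A = 62 \left(-109\right) = -6758$)
$A - -1284 = -6758 - -1284 = -6758 + 1284 = -5474$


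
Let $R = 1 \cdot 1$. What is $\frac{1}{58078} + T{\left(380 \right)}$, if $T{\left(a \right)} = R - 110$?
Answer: $- \frac{6330501}{58078} \approx -109.0$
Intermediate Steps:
$R = 1$
$T{\left(a \right)} = -109$ ($T{\left(a \right)} = 1 - 110 = -109$)
$\frac{1}{58078} + T{\left(380 \right)} = \frac{1}{58078} - 109 = - \frac{6330501}{58078}$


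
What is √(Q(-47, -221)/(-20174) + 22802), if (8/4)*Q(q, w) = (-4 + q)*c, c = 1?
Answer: √9280192787789/20174 ≈ 151.00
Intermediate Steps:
Q(q, w) = -2 + q/2 (Q(q, w) = ((-4 + q)*1)/2 = (-4 + q)/2 = -2 + q/2)
√(Q(-47, -221)/(-20174) + 22802) = √((-2 + (½)*(-47))/(-20174) + 22802) = √((-2 - 47/2)*(-1/20174) + 22802) = √(-51/2*(-1/20174) + 22802) = √(51/40348 + 22802) = √(920015147/40348) = √9280192787789/20174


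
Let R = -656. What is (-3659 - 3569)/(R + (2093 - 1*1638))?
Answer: 7228/201 ≈ 35.960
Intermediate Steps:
(-3659 - 3569)/(R + (2093 - 1*1638)) = (-3659 - 3569)/(-656 + (2093 - 1*1638)) = -7228/(-656 + (2093 - 1638)) = -7228/(-656 + 455) = -7228/(-201) = -7228*(-1/201) = 7228/201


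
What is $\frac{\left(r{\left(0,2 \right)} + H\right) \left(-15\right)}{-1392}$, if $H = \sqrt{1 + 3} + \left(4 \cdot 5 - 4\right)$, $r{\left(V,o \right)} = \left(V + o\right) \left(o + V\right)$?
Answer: $\frac{55}{232} \approx 0.23707$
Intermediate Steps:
$r{\left(V,o \right)} = \left(V + o\right)^{2}$ ($r{\left(V,o \right)} = \left(V + o\right) \left(V + o\right) = \left(V + o\right)^{2}$)
$H = 18$ ($H = \sqrt{4} + \left(20 - 4\right) = 2 + 16 = 18$)
$\frac{\left(r{\left(0,2 \right)} + H\right) \left(-15\right)}{-1392} = \frac{\left(\left(0 + 2\right)^{2} + 18\right) \left(-15\right)}{-1392} = \left(2^{2} + 18\right) \left(-15\right) \left(- \frac{1}{1392}\right) = \left(4 + 18\right) \left(-15\right) \left(- \frac{1}{1392}\right) = 22 \left(-15\right) \left(- \frac{1}{1392}\right) = \left(-330\right) \left(- \frac{1}{1392}\right) = \frac{55}{232}$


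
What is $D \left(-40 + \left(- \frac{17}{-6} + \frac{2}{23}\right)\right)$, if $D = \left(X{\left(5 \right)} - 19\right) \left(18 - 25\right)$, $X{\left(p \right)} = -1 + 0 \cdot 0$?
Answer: $- \frac{358190}{69} \approx -5191.2$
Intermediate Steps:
$X{\left(p \right)} = -1$ ($X{\left(p \right)} = -1 + 0 = -1$)
$D = 140$ ($D = \left(-1 - 19\right) \left(18 - 25\right) = \left(-20\right) \left(-7\right) = 140$)
$D \left(-40 + \left(- \frac{17}{-6} + \frac{2}{23}\right)\right) = 140 \left(-40 + \left(- \frac{17}{-6} + \frac{2}{23}\right)\right) = 140 \left(-40 + \left(\left(-17\right) \left(- \frac{1}{6}\right) + 2 \cdot \frac{1}{23}\right)\right) = 140 \left(-40 + \left(\frac{17}{6} + \frac{2}{23}\right)\right) = 140 \left(-40 + \frac{403}{138}\right) = 140 \left(- \frac{5117}{138}\right) = - \frac{358190}{69}$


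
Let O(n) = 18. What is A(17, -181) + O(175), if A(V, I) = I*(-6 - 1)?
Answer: 1285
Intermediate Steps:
A(V, I) = -7*I (A(V, I) = I*(-7) = -7*I)
A(17, -181) + O(175) = -7*(-181) + 18 = 1267 + 18 = 1285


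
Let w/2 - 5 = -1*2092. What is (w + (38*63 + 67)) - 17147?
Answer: -18860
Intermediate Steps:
w = -4174 (w = 10 + 2*(-1*2092) = 10 + 2*(-2092) = 10 - 4184 = -4174)
(w + (38*63 + 67)) - 17147 = (-4174 + (38*63 + 67)) - 17147 = (-4174 + (2394 + 67)) - 17147 = (-4174 + 2461) - 17147 = -1713 - 17147 = -18860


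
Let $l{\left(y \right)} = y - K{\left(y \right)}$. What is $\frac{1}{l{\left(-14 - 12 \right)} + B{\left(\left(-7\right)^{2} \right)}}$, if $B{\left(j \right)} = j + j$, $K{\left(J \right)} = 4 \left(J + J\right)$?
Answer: $\frac{1}{280} \approx 0.0035714$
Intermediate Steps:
$K{\left(J \right)} = 8 J$ ($K{\left(J \right)} = 4 \cdot 2 J = 8 J$)
$l{\left(y \right)} = - 7 y$ ($l{\left(y \right)} = y - 8 y = - 7 y$)
$B{\left(j \right)} = 2 j$
$\frac{1}{l{\left(-14 - 12 \right)} + B{\left(\left(-7\right)^{2} \right)}} = \frac{1}{- 7 \left(-14 - 12\right) + 2 \left(-7\right)^{2}} = \frac{1}{- 7 \left(-14 - 12\right) + 2 \cdot 49} = \frac{1}{\left(-7\right) \left(-26\right) + 98} = \frac{1}{182 + 98} = \frac{1}{280}$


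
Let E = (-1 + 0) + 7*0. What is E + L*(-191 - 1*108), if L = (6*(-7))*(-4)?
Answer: -50233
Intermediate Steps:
L = 168 (L = -42*(-4) = 168)
E = -1 (E = -1 + 0 = -1)
E + L*(-191 - 1*108) = -1 + 168*(-191 - 1*108) = -1 + 168*(-191 - 108) = -1 + 168*(-299) = -1 - 50232 = -50233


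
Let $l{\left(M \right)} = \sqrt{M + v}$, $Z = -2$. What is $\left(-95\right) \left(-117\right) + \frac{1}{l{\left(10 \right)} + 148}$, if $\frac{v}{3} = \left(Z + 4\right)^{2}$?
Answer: $\frac{121609289}{10941} - \frac{\sqrt{22}}{21882} \approx 11115.0$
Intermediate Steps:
$v = 12$ ($v = 3 \left(-2 + 4\right)^{2} = 3 \cdot 2^{2} = 3 \cdot 4 = 12$)
$l{\left(M \right)} = \sqrt{12 + M}$ ($l{\left(M \right)} = \sqrt{M + 12} = \sqrt{12 + M}$)
$\left(-95\right) \left(-117\right) + \frac{1}{l{\left(10 \right)} + 148} = \left(-95\right) \left(-117\right) + \frac{1}{\sqrt{12 + 10} + 148} = 11115 + \frac{1}{\sqrt{22} + 148} = 11115 + \frac{1}{148 + \sqrt{22}}$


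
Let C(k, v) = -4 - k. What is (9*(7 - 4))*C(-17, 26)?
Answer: 351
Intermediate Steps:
(9*(7 - 4))*C(-17, 26) = (9*(7 - 4))*(-4 - 1*(-17)) = (9*3)*(-4 + 17) = 27*13 = 351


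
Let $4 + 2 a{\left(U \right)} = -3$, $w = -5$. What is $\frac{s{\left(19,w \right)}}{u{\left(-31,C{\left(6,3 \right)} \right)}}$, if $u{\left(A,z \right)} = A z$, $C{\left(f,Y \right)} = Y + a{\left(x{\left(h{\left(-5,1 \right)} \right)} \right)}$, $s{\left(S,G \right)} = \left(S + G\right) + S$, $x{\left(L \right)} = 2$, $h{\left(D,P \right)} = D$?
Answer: $\frac{66}{31} \approx 2.129$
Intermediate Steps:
$a{\left(U \right)} = - \frac{7}{2}$ ($a{\left(U \right)} = -2 + \frac{1}{2} \left(-3\right) = -2 - \frac{3}{2} = - \frac{7}{2}$)
$s{\left(S,G \right)} = G + 2 S$ ($s{\left(S,G \right)} = \left(G + S\right) + S = G + 2 S$)
$C{\left(f,Y \right)} = - \frac{7}{2} + Y$ ($C{\left(f,Y \right)} = Y - \frac{7}{2} = - \frac{7}{2} + Y$)
$\frac{s{\left(19,w \right)}}{u{\left(-31,C{\left(6,3 \right)} \right)}} = \frac{-5 + 2 \cdot 19}{\left(-31\right) \left(- \frac{7}{2} + 3\right)} = \frac{-5 + 38}{\left(-31\right) \left(- \frac{1}{2}\right)} = \frac{33}{\frac{31}{2}} = 33 \cdot \frac{2}{31} = \frac{66}{31}$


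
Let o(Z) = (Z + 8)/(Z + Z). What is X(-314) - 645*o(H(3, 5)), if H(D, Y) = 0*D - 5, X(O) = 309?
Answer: 1005/2 ≈ 502.50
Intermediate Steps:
H(D, Y) = -5 (H(D, Y) = 0 - 5 = -5)
o(Z) = (8 + Z)/(2*Z) (o(Z) = (8 + Z)/((2*Z)) = (8 + Z)*(1/(2*Z)) = (8 + Z)/(2*Z))
X(-314) - 645*o(H(3, 5)) = 309 - 645*(8 - 5)/(2*(-5)) = 309 - 645*(-1)*3/(2*5) = 309 - 645*(-3/10) = 309 + 387/2 = 1005/2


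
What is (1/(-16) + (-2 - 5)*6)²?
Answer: 452929/256 ≈ 1769.3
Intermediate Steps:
(1/(-16) + (-2 - 5)*6)² = (-1/16 - 7*6)² = (-1/16 - 42)² = (-673/16)² = 452929/256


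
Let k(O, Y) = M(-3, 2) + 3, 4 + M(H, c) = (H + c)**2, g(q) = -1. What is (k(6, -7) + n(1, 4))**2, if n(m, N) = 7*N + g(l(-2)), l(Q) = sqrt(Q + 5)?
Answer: 729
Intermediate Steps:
l(Q) = sqrt(5 + Q)
M(H, c) = -4 + (H + c)**2
n(m, N) = -1 + 7*N (n(m, N) = 7*N - 1 = -1 + 7*N)
k(O, Y) = 0 (k(O, Y) = (-4 + (-3 + 2)**2) + 3 = (-4 + (-1)**2) + 3 = (-4 + 1) + 3 = -3 + 3 = 0)
(k(6, -7) + n(1, 4))**2 = (0 + (-1 + 7*4))**2 = (0 + (-1 + 28))**2 = (0 + 27)**2 = 27**2 = 729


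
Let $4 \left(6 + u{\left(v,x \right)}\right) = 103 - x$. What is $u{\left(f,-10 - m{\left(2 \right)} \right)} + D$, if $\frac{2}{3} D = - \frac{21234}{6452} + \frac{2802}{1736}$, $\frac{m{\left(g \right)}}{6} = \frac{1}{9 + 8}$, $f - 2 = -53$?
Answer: $\frac{943617583}{47602856} \approx 19.823$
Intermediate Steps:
$f = -51$ ($f = 2 - 53 = -51$)
$m{\left(g \right)} = \frac{6}{17}$ ($m{\left(g \right)} = \frac{6}{9 + 8} = \frac{6}{17}$)
$D = - \frac{7043895}{2800168}$ ($D = \frac{3 \left(- \frac{21234}{6452} + \frac{2802}{1736}\right)}{2} = \frac{3 \left(\left(-21234\right) \frac{1}{6452} + 2802 \cdot \frac{1}{1736}\right)}{2} = \frac{3 \left(- \frac{10617}{3226} + \frac{1401}{868}\right)}{2} = \frac{3}{2} \left(- \frac{2347965}{1400084}\right) = - \frac{7043895}{2800168} \approx -2.5155$)
$u{\left(v,x \right)} = \frac{79}{4} - \frac{x}{4}$ ($u{\left(v,x \right)} = -6 + \frac{103 - x}{4} = -6 - \left(- \frac{103}{4} + \frac{x}{4}\right) = \frac{79}{4} - \frac{x}{4}$)
$u{\left(f,-10 - m{\left(2 \right)} \right)} + D = \left(\frac{79}{4} - \frac{-10 - \frac{6}{17}}{4}\right) - \frac{7043895}{2800168} = \left(\frac{79}{4} - - \frac{44}{17}\right) - \frac{7043895}{2800168} = \left(\frac{79}{4} + \frac{44}{17}\right) - \frac{7043895}{2800168} = \frac{1519}{68} - \frac{7043895}{2800168} = \frac{943617583}{47602856}$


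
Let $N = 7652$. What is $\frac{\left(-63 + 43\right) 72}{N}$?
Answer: $- \frac{360}{1913} \approx -0.18819$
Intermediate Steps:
$\frac{\left(-63 + 43\right) 72}{N} = \frac{\left(-63 + 43\right) 72}{7652} = \left(-20\right) 72 \cdot \frac{1}{7652} = \left(-1440\right) \frac{1}{7652} = - \frac{360}{1913}$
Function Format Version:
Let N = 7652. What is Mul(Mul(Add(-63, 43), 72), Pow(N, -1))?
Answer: Rational(-360, 1913) ≈ -0.18819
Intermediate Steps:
Mul(Mul(Add(-63, 43), 72), Pow(N, -1)) = Mul(Mul(Add(-63, 43), 72), Pow(7652, -1)) = Mul(Mul(-20, 72), Rational(1, 7652)) = Mul(-1440, Rational(1, 7652)) = Rational(-360, 1913)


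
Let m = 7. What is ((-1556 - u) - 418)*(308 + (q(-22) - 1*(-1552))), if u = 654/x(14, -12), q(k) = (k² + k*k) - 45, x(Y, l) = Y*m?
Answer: -270098499/49 ≈ -5.5122e+6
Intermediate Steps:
x(Y, l) = 7*Y (x(Y, l) = Y*7 = 7*Y)
q(k) = -45 + 2*k² (q(k) = (k² + k²) - 45 = 2*k² - 45 = -45 + 2*k²)
u = 327/49 (u = 654/((7*14)) = 654/98 = 654*(1/98) = 327/49 ≈ 6.6735)
((-1556 - u) - 418)*(308 + (q(-22) - 1*(-1552))) = ((-1556 - 1*327/49) - 418)*(308 + ((-45 + 2*(-22)²) - 1*(-1552))) = ((-1556 - 327/49) - 418)*(308 + ((-45 + 2*484) + 1552)) = (-76571/49 - 418)*(308 + ((-45 + 968) + 1552)) = -97053*(308 + (923 + 1552))/49 = -97053*(308 + 2475)/49 = -97053/49*2783 = -270098499/49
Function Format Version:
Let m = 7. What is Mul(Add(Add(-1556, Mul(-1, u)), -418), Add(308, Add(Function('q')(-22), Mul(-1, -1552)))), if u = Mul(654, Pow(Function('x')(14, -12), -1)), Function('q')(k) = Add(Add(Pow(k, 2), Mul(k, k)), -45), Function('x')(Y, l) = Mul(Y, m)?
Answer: Rational(-270098499, 49) ≈ -5.5122e+6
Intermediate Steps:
Function('x')(Y, l) = Mul(7, Y) (Function('x')(Y, l) = Mul(Y, 7) = Mul(7, Y))
Function('q')(k) = Add(-45, Mul(2, Pow(k, 2))) (Function('q')(k) = Add(Add(Pow(k, 2), Pow(k, 2)), -45) = Add(Mul(2, Pow(k, 2)), -45) = Add(-45, Mul(2, Pow(k, 2))))
u = Rational(327, 49) (u = Mul(654, Pow(Mul(7, 14), -1)) = Mul(654, Pow(98, -1)) = Mul(654, Rational(1, 98)) = Rational(327, 49) ≈ 6.6735)
Mul(Add(Add(-1556, Mul(-1, u)), -418), Add(308, Add(Function('q')(-22), Mul(-1, -1552)))) = Mul(Add(Add(-1556, Mul(-1, Rational(327, 49))), -418), Add(308, Add(Add(-45, Mul(2, Pow(-22, 2))), Mul(-1, -1552)))) = Mul(Add(Add(-1556, Rational(-327, 49)), -418), Add(308, Add(Add(-45, Mul(2, 484)), 1552))) = Mul(Add(Rational(-76571, 49), -418), Add(308, Add(Add(-45, 968), 1552))) = Mul(Rational(-97053, 49), Add(308, Add(923, 1552))) = Mul(Rational(-97053, 49), Add(308, 2475)) = Mul(Rational(-97053, 49), 2783) = Rational(-270098499, 49)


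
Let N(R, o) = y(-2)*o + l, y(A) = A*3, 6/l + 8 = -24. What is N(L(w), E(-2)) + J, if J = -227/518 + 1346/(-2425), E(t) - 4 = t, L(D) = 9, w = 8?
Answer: -132456249/10049200 ≈ -13.181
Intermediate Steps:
l = -3/16 (l = 6/(-8 - 24) = 6/(-32) = 6*(-1/32) = -3/16 ≈ -0.18750)
E(t) = 4 + t
y(A) = 3*A
N(R, o) = -3/16 - 6*o (N(R, o) = (3*(-2))*o - 3/16 = -6*o - 3/16 = -3/16 - 6*o)
J = -1247703/1256150 (J = -227*1/518 + 1346*(-1/2425) = -227/518 - 1346/2425 = -1247703/1256150 ≈ -0.99328)
N(L(w), E(-2)) + J = (-3/16 - 6*(4 - 2)) - 1247703/1256150 = (-3/16 - 6*2) - 1247703/1256150 = (-3/16 - 12) - 1247703/1256150 = -195/16 - 1247703/1256150 = -132456249/10049200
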